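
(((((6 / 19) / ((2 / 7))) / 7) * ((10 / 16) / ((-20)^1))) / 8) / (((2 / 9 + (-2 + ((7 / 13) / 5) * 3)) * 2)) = 1755 / 8278528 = 0.00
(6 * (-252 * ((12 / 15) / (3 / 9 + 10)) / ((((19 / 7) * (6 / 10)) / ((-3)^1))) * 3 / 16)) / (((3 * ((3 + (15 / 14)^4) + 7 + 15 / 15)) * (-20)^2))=19059138 / 6967884725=0.00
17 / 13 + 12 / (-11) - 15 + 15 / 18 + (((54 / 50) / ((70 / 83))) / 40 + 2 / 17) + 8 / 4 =-11.80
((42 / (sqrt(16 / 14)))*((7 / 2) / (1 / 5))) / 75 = 49*sqrt(14) / 20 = 9.17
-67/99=-0.68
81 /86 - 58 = -4907 /86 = -57.06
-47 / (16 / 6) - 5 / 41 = -5821 / 328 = -17.75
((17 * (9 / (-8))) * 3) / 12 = -153 / 32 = -4.78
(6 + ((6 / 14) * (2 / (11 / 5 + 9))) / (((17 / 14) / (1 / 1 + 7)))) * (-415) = -321210 / 119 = -2699.24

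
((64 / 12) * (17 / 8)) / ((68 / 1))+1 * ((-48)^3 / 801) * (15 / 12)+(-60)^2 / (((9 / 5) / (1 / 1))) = 975929 / 534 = 1827.58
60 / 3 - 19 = 1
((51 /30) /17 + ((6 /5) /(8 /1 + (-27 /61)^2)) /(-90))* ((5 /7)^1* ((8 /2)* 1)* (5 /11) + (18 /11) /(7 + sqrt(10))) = 358660361 /2289562275 - 450013* sqrt(10) /109026775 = 0.14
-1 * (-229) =229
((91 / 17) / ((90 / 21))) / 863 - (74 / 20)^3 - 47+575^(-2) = -11368045099801 / 116414385000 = -97.65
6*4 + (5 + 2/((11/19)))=357/11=32.45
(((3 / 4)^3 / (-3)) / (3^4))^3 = -1 / 191102976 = -0.00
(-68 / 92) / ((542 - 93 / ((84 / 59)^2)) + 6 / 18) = -13328 / 8952037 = -0.00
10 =10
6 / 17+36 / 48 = 75 / 68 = 1.10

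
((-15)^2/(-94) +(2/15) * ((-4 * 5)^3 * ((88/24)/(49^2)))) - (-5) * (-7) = -79264435/2031246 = -39.02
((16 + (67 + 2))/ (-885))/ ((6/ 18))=-17/ 59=-0.29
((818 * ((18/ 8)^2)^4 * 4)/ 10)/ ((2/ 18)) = 158454980001/ 81920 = 1934264.89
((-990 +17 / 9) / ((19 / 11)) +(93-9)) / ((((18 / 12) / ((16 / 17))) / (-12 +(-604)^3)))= 588483098946688 / 8721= 67478855515.04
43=43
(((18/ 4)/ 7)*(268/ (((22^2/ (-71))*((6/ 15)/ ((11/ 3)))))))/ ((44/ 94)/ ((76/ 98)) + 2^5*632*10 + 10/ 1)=-21240005/ 18542605004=-0.00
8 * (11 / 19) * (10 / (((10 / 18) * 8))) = 198 / 19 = 10.42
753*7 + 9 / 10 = 5271.90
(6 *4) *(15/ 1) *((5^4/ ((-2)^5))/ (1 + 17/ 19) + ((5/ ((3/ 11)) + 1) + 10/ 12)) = 56785/ 16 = 3549.06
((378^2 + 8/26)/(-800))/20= -232187/26000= -8.93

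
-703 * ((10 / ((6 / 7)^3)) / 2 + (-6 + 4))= -901949 / 216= -4175.69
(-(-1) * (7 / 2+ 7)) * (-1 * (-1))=21 / 2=10.50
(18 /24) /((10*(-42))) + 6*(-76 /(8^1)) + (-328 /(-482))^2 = -1838941841 /32525360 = -56.54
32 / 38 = 16 / 19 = 0.84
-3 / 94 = -0.03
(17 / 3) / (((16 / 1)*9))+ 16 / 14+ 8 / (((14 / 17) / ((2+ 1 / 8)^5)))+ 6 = 428.11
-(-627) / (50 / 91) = 57057 / 50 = 1141.14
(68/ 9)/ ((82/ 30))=2.76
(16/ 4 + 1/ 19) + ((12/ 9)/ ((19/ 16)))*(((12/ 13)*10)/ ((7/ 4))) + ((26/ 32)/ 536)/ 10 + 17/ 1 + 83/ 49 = 29757247899/ 1037953280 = 28.67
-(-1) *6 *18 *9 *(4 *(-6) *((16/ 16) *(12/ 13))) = -279936/ 13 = -21533.54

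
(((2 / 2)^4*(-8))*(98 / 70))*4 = -224 / 5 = -44.80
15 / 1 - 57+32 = -10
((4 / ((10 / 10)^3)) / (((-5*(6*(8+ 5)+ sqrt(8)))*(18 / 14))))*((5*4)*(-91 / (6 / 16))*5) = 186.81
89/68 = 1.31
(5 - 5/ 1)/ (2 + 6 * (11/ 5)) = 0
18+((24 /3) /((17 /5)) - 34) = -232 /17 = -13.65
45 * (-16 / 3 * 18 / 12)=-360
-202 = -202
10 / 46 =5 / 23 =0.22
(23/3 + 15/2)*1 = 91/6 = 15.17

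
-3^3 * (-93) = 2511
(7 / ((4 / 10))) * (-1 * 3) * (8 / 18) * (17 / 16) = -595 / 24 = -24.79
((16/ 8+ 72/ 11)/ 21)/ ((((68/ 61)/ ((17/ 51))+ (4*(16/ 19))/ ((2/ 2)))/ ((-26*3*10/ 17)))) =-1416298/ 509201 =-2.78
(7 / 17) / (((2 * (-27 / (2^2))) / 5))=-70 / 459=-0.15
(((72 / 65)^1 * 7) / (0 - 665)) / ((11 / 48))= -3456 / 67925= -0.05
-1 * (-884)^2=-781456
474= 474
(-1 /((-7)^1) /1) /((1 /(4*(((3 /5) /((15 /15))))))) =12 /35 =0.34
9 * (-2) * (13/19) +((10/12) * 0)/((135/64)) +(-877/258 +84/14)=-47623/4902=-9.72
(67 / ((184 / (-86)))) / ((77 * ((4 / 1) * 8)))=-2881 / 226688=-0.01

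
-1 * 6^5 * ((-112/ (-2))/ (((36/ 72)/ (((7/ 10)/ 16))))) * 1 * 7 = -1333584/ 5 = -266716.80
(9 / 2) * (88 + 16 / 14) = 2808 / 7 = 401.14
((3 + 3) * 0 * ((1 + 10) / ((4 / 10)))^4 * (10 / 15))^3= 0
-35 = -35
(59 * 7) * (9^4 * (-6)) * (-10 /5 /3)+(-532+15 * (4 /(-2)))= 10838210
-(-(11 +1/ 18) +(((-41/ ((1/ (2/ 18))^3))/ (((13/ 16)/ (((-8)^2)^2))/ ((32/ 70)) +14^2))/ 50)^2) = 310212671050000533924323647/ 28059437582495699105801250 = 11.06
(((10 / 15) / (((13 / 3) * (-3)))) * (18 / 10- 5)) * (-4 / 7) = -128 / 1365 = -0.09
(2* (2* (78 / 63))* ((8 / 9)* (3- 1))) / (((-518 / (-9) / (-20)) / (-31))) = 515840 / 5439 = 94.84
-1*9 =-9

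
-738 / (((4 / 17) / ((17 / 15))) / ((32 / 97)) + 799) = -1706256 / 1848743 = -0.92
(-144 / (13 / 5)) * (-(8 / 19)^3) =368640 / 89167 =4.13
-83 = -83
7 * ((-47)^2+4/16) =61859/4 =15464.75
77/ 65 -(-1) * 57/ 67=8864/ 4355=2.04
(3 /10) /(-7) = -3 /70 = -0.04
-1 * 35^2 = -1225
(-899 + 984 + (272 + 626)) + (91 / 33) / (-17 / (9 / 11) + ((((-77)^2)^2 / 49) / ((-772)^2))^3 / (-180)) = 2854593237901748129844639 / 2904352509430754249593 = 982.87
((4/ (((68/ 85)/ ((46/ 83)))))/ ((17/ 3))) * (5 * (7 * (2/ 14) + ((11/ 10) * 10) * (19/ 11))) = 69000/ 1411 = 48.90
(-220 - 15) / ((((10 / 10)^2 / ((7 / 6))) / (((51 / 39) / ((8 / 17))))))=-475405 / 624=-761.87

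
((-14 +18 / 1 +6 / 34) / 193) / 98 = 71 / 321538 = 0.00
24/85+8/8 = 109/85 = 1.28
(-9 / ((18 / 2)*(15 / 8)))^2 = 64 / 225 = 0.28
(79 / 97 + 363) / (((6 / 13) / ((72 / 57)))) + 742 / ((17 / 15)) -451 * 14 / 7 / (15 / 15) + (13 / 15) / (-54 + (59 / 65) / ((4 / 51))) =775956324328 / 1036836783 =748.39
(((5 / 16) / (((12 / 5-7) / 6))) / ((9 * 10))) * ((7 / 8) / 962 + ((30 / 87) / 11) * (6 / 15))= -165085 / 2710346496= -0.00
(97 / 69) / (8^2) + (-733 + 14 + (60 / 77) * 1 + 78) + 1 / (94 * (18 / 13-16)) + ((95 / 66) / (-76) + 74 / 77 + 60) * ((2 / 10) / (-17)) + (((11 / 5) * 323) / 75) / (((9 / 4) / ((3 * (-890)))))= -59753067860777 / 5027947200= -11884.19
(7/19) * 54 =378/19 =19.89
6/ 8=3/ 4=0.75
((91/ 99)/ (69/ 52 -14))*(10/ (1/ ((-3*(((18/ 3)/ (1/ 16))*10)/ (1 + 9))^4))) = -4989925685.93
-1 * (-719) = 719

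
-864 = -864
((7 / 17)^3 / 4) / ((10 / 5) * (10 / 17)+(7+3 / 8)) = 686 / 336107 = 0.00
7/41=0.17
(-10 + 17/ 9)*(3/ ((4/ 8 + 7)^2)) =-292/ 675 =-0.43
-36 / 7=-5.14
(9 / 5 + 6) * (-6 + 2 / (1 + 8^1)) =-676 / 15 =-45.07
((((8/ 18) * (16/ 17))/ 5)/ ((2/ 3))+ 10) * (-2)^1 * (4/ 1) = -20656/ 255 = -81.00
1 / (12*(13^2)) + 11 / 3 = 3.67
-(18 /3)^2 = -36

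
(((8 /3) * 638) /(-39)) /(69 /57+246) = -8816 /49959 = -0.18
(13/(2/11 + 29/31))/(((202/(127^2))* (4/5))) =2814955/2424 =1161.29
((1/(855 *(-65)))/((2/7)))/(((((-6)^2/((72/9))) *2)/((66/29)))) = -77/4835025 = -0.00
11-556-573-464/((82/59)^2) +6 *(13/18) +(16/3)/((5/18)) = -33653917/25215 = -1334.68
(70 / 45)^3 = 3.76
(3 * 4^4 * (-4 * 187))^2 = 330008887296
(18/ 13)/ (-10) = -9/ 65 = -0.14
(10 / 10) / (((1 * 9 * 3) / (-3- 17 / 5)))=-0.24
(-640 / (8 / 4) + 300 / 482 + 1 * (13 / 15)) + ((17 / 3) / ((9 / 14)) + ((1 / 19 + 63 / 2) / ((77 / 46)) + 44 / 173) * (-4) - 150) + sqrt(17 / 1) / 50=-401332233737 / 748597815 + sqrt(17) / 50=-536.03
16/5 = 3.20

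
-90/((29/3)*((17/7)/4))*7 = -107.34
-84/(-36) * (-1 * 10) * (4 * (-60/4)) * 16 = 22400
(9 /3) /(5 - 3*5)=-3 /10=-0.30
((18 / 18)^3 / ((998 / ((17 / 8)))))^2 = 289 / 63744256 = 0.00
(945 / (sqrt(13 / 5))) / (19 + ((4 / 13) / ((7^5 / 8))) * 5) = 15882615 * sqrt(65) / 4151489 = 30.84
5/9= 0.56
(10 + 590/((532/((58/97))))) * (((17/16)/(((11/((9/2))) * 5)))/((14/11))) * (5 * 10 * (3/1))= 315711675/2889824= 109.25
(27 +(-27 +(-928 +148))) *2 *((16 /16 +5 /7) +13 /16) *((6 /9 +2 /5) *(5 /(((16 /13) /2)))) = -239135 /7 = -34162.14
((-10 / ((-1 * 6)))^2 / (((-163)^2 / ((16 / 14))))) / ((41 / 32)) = 6400 / 68627727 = 0.00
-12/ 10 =-1.20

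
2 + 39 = 41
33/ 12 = 11/ 4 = 2.75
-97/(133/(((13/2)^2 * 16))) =-65572/133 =-493.02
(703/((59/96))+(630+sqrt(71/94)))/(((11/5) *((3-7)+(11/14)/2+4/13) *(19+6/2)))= -95238780/8573939-455 *sqrt(6674)/6830087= -11.11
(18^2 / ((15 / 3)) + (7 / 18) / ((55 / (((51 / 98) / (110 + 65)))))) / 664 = 0.10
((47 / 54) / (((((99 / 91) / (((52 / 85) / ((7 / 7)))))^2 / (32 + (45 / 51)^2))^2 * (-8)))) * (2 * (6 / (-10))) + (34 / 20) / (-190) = 20076978471240604324516411 / 1432314118423077725137500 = 14.02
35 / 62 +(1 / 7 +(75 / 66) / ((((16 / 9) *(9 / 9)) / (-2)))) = -21809 / 38192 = -0.57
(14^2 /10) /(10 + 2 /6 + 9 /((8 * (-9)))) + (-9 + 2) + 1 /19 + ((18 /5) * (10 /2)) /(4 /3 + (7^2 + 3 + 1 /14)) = -4997184 /1065425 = -4.69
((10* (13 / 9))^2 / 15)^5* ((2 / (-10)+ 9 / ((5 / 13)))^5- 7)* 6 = 1976658819201118407440384 / 94143178827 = 20996304180820.99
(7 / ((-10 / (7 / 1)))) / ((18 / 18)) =-49 / 10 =-4.90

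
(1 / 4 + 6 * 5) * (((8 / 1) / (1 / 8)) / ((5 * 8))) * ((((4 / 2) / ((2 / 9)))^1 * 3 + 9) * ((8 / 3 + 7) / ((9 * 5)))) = 28072 / 75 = 374.29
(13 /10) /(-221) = -1 /170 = -0.01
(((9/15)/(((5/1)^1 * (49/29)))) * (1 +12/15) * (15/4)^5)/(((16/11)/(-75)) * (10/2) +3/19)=14912332875/9583616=1556.02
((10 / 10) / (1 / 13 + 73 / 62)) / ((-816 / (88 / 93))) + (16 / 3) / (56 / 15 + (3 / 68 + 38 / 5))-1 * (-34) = 12374617463 / 359019243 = 34.47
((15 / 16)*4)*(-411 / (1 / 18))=-55485 / 2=-27742.50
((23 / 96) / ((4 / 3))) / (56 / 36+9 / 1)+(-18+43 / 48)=-623339 / 36480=-17.09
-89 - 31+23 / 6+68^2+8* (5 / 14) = 189449 / 42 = 4510.69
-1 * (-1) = 1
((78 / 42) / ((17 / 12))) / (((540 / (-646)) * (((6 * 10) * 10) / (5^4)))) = -1235 / 756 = -1.63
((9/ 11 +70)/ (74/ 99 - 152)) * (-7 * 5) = 245385/ 14974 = 16.39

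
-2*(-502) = 1004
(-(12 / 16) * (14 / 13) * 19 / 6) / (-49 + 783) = -0.00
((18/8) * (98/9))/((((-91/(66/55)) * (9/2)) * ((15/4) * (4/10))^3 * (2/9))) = -56/585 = -0.10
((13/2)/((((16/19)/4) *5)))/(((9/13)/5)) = 3211/72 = 44.60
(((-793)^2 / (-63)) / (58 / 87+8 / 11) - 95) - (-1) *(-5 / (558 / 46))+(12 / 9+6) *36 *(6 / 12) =-640025551 / 89838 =-7124.22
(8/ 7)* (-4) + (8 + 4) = 52/ 7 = 7.43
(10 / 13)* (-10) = -100 / 13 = -7.69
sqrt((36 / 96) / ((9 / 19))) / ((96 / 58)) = 29 * sqrt(114) / 576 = 0.54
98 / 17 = 5.76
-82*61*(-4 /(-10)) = -10004 /5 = -2000.80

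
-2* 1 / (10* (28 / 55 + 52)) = -11 / 2888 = -0.00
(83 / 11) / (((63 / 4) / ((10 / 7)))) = 3320 / 4851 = 0.68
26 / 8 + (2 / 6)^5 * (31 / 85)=3.25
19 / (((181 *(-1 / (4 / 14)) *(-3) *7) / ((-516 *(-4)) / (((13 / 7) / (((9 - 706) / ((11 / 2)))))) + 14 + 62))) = -764926472 / 3804801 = -201.04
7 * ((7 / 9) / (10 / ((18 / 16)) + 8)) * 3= 147 / 152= 0.97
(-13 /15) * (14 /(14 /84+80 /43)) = -15652 /2615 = -5.99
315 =315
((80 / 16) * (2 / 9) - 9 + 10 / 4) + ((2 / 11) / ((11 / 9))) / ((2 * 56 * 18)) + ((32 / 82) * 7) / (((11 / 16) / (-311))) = -6206423239 / 5000688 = -1241.11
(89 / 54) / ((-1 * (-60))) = 89 / 3240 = 0.03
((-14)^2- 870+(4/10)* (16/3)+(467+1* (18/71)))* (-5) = 217913/213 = 1023.07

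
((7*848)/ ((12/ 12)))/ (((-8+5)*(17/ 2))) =-11872/ 51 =-232.78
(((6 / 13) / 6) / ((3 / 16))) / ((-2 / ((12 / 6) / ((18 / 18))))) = -16 / 39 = -0.41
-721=-721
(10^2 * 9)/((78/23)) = 3450/13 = 265.38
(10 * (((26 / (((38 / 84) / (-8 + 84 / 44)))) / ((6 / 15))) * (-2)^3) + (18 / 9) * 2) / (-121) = -14633636 / 25289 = -578.66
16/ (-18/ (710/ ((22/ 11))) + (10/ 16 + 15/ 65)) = 590720/ 29723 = 19.87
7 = 7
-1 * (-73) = 73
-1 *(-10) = 10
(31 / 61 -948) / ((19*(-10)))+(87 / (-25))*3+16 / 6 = -484439 / 173850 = -2.79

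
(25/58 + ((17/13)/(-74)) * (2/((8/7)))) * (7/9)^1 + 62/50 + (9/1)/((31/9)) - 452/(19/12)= -462245715597/1643192200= -281.31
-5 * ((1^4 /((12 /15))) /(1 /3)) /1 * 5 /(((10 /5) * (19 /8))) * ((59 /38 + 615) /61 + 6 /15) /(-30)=608905 /88084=6.91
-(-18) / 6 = 3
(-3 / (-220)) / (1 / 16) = 12 / 55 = 0.22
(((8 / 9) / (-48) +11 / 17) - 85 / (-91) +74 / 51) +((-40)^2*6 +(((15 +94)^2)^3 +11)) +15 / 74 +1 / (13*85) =12959397062289383893 / 7727265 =1677100120455.22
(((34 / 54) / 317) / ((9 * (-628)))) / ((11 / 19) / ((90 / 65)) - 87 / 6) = 0.00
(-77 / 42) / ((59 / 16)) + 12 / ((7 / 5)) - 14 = -7342 / 1239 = -5.93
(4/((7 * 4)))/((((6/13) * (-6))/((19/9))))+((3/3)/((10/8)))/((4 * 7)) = -911/11340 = -0.08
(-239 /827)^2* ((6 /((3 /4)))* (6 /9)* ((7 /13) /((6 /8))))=0.32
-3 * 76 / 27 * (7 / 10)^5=-319333 / 225000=-1.42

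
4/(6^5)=1/1944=0.00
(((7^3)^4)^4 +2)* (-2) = -73406736434588250882460422064067320377606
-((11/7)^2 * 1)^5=-25937424601/282475249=-91.82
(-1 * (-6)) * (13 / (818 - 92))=13 / 121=0.11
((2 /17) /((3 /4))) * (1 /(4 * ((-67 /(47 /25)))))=-94 /85425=-0.00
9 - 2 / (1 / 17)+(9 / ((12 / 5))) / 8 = -785 / 32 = -24.53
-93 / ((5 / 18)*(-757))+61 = 232559 / 3785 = 61.44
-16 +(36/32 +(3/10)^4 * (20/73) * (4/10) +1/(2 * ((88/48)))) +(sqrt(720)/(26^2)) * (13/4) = -58624561/4015000 +3 * sqrt(5)/52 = -14.47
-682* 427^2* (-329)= 40910616362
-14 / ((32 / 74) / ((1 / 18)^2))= -259 / 2592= -0.10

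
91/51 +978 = 49969/51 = 979.78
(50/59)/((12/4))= 0.28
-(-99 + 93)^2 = -36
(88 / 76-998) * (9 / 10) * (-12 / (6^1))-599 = 22711 / 19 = 1195.32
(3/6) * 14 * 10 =70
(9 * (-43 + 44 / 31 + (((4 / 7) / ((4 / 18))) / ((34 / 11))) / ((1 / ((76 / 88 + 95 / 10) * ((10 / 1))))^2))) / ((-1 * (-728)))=249854607 / 2272424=109.95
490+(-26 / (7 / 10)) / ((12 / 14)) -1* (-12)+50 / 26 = 17963 / 39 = 460.59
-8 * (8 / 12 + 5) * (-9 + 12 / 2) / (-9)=-136 / 9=-15.11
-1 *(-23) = 23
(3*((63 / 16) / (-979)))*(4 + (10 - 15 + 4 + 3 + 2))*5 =-945 / 1958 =-0.48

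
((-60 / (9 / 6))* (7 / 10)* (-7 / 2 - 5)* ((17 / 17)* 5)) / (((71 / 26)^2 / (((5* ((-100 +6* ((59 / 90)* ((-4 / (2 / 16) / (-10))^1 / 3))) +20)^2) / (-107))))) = -46803467296768 / 1092258675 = -42850.17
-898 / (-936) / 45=449 / 21060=0.02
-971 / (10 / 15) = -2913 / 2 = -1456.50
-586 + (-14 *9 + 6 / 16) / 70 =-65833 / 112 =-587.79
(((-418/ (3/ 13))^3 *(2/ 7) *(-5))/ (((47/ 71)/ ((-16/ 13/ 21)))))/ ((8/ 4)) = -70107403949440/ 186543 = -375824361.94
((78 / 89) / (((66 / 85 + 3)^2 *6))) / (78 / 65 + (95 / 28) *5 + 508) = 13149500 / 675537517287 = 0.00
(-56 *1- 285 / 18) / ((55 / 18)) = -1293 / 55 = -23.51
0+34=34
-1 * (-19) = 19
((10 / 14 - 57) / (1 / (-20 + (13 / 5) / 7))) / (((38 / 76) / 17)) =9203052 / 245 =37563.48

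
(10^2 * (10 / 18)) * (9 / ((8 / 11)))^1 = 1375 / 2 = 687.50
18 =18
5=5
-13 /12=-1.08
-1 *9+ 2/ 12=-53/ 6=-8.83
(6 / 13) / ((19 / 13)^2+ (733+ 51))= 0.00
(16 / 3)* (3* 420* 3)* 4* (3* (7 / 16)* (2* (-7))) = -1481760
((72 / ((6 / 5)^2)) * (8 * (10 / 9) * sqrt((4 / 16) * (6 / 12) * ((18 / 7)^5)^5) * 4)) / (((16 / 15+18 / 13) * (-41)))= -300776159170805760000 * sqrt(7) / 949415412978193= -838177.80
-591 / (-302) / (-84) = -197 / 8456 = -0.02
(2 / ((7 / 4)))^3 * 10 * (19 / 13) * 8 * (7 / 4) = 194560 / 637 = 305.43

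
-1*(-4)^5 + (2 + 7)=1033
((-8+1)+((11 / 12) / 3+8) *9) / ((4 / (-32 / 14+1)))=-2439 / 112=-21.78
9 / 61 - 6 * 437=-159933 / 61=-2621.85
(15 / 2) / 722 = 15 / 1444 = 0.01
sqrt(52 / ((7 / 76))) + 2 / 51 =2 / 51 + 4 *sqrt(1729) / 7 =23.80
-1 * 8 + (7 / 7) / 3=-7.67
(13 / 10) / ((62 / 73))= 949 / 620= 1.53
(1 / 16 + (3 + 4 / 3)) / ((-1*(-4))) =211 / 192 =1.10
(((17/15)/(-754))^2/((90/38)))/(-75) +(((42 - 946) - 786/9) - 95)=-468988391142991/431716837500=-1086.33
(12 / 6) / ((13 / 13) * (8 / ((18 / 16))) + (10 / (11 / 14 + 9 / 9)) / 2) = 45 / 223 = 0.20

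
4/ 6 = 0.67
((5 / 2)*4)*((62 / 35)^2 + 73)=761.38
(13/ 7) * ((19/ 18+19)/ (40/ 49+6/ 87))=952679/ 22644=42.07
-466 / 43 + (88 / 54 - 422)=-431.21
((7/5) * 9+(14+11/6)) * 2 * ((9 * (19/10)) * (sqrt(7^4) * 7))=16677003/50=333540.06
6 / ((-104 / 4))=-0.23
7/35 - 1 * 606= -3029/5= -605.80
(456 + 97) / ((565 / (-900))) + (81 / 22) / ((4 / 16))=-1076634 / 1243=-866.16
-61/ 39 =-1.56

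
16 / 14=8 / 7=1.14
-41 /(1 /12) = -492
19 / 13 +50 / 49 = 1581 / 637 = 2.48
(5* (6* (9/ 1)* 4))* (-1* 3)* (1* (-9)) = 29160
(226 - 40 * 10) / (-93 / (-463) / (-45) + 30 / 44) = -26585460 / 103493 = -256.88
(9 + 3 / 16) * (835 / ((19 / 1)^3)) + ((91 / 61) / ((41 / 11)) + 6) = 2063657453 / 274469744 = 7.52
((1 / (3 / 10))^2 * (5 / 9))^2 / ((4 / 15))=312500 / 2187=142.89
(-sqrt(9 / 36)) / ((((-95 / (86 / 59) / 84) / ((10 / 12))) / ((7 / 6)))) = 2107 / 3363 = 0.63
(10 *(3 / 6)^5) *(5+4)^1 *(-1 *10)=-225 / 8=-28.12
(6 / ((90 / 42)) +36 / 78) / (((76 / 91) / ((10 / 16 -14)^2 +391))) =2225.57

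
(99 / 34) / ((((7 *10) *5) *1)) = 99 / 11900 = 0.01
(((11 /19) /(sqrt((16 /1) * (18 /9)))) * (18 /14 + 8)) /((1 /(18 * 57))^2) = 1000401.04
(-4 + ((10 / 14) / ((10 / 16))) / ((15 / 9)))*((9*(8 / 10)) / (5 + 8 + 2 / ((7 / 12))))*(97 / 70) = -202536 / 100625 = -2.01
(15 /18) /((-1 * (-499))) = 5 /2994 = 0.00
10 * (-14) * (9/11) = -1260/11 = -114.55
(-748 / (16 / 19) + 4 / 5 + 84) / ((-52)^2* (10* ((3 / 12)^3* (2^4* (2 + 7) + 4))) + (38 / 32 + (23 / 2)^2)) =-64276 / 5013075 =-0.01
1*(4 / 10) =2 / 5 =0.40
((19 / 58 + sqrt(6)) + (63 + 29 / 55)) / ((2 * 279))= sqrt(6) / 558 + 22633 / 197780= 0.12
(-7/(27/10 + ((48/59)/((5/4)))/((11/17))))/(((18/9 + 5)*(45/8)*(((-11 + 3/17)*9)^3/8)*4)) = 3188537/30718971200592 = 0.00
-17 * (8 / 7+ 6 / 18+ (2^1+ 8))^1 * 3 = -4097 / 7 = -585.29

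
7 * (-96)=-672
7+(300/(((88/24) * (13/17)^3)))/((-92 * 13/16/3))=-2478869/7225933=-0.34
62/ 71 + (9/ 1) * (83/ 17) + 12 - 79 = -26778/ 1207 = -22.19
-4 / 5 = -0.80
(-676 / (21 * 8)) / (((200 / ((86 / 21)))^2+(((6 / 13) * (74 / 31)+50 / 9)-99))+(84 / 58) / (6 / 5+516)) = -4721991322971 / 2690551271013592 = -0.00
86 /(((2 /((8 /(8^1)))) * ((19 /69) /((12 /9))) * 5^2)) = 3956 /475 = 8.33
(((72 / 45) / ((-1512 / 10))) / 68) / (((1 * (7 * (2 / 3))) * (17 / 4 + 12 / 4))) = -1 / 217413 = -0.00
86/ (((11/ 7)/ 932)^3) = 23880329140864/ 1331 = 17941644733.93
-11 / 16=-0.69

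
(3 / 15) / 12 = 1 / 60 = 0.02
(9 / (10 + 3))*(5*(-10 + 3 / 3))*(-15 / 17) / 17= 6075 / 3757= 1.62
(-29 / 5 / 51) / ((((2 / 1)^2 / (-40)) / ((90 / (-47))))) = -1740 / 799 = -2.18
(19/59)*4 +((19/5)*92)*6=619172/295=2098.89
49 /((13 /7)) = 343 /13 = 26.38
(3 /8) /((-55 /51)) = -153 /440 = -0.35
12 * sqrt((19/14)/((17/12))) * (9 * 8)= 864 * sqrt(13566)/119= 845.65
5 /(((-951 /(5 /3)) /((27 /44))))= -75 /13948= -0.01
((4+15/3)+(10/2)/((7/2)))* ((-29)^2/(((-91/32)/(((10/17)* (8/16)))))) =-9822880/10829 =-907.09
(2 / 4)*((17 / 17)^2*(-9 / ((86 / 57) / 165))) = -492.12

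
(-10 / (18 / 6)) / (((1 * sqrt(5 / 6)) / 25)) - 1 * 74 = -50 * sqrt(30) / 3 - 74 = -165.29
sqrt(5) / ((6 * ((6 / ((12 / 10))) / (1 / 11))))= sqrt(5) / 330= 0.01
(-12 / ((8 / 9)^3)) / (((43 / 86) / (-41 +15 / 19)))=417717 / 304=1374.07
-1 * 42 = -42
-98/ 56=-7/ 4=-1.75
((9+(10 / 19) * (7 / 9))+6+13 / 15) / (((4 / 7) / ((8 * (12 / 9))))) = 779296 / 2565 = 303.82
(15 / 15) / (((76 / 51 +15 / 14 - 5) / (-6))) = 4284 / 1741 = 2.46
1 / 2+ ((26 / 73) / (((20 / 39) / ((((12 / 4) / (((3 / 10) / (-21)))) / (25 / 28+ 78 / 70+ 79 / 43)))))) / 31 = -75817271 / 104745218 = -0.72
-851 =-851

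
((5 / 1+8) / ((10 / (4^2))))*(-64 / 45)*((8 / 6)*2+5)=-153088 / 675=-226.80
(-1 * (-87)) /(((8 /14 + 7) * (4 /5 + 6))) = 3045 /1802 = 1.69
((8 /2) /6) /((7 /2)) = 0.19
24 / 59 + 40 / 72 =511 / 531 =0.96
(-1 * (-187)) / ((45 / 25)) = 935 / 9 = 103.89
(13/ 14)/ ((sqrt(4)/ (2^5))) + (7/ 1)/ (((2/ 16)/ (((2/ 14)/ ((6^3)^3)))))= 131010055/ 8817984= 14.86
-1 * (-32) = 32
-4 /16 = -1 /4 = -0.25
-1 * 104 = -104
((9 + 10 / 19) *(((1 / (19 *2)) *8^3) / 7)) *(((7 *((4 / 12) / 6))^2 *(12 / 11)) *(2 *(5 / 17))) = 3243520 / 1822689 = 1.78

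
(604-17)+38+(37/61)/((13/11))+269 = 709349/793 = 894.51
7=7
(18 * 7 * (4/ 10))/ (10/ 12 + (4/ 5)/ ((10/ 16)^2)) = 17.49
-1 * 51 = -51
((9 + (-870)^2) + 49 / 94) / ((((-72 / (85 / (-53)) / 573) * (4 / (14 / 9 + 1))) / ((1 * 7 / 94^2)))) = 185973040263325 / 38034102528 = 4889.64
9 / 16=0.56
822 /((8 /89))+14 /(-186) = 3401819 /372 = 9144.67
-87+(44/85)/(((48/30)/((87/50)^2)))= -7311741/85000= -86.02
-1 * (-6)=6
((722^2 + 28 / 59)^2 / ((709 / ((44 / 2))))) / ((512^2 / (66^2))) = 177049292347145691 / 1263630848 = 140111562.35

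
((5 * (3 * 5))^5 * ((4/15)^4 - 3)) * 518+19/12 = -44177986124981/12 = -3681498843748.42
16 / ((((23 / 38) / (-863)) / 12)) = -6296448 / 23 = -273758.61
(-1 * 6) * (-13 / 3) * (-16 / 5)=-416 / 5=-83.20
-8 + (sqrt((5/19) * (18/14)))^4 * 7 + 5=-5556/2527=-2.20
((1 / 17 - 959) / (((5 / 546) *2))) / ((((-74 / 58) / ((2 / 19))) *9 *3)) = 1509508 / 9435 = 159.99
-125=-125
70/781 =0.09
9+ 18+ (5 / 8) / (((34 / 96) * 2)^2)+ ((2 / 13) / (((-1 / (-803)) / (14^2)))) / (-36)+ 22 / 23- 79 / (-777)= -129574961834 / 201424041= -643.29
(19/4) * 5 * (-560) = -13300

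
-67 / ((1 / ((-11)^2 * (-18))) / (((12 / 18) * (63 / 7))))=875556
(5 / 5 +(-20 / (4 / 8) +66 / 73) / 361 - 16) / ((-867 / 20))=7962980 / 22848051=0.35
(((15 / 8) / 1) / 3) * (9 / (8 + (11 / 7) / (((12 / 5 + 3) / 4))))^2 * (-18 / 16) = -130203045 / 191988736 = -0.68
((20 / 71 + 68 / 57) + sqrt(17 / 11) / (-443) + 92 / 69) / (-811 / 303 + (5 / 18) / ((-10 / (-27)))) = -4591056 / 3149915 + 1212 * sqrt(187) / 11378455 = -1.46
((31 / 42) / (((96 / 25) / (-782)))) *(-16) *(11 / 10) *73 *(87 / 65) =282261727 / 1092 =258481.43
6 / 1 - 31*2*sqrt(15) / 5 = 6 - 62*sqrt(15) / 5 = -42.02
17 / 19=0.89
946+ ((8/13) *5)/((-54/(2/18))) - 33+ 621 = 4845886/3159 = 1533.99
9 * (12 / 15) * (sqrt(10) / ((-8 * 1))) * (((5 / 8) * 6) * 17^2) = -7803 * sqrt(10) / 8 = -3084.41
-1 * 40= -40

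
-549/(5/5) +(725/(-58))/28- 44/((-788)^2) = -1194114275/2173304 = -549.45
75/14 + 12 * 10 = 1755/14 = 125.36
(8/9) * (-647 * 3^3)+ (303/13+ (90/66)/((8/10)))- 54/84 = -15503.63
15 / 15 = 1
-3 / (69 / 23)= -1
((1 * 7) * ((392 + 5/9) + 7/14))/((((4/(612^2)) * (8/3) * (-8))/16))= -386443575/2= -193221787.50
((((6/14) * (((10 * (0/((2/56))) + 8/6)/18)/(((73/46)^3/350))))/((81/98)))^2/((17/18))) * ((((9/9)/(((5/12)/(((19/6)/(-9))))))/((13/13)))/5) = -2766130880631193600/1367228613405291633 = -2.02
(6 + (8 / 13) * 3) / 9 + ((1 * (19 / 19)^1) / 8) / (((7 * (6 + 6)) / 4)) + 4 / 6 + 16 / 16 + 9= 25213 / 2184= 11.54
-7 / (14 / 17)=-17 / 2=-8.50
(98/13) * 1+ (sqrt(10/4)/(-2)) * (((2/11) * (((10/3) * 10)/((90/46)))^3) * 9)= 98/13 - 48668000 * sqrt(10)/24057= -6389.84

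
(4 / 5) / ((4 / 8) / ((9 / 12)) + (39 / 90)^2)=720 / 769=0.94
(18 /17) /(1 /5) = 90 /17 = 5.29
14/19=0.74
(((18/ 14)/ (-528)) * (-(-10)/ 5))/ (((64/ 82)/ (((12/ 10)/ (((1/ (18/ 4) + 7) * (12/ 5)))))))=-1107/ 2562560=-0.00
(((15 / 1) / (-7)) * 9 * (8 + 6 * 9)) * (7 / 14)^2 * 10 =-20925 / 7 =-2989.29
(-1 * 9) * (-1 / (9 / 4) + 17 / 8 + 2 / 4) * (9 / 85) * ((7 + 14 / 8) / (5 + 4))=-2.02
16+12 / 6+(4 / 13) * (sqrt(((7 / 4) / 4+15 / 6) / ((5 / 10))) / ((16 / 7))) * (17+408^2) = 18+1165367 * sqrt(94) / 208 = 54338.44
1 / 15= 0.07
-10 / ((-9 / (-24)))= -80 / 3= -26.67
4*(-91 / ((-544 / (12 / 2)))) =273 / 68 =4.01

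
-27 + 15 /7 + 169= 1009 /7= 144.14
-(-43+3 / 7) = 42.57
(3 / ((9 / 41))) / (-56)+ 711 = 119407 / 168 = 710.76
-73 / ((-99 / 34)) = 2482 / 99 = 25.07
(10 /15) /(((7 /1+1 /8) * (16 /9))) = 1 /19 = 0.05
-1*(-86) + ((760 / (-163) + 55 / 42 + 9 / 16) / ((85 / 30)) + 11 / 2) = 14045771 / 155176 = 90.52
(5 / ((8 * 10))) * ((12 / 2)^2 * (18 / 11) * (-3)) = -243 / 22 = -11.05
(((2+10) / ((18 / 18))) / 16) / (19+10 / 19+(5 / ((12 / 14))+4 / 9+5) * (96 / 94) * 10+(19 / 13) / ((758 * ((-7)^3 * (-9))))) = 40746649671 / 7318295026306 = 0.01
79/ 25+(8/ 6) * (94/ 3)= 10111/ 225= 44.94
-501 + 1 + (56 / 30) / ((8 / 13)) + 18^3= 5335.03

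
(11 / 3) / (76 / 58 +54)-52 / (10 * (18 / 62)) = -1288039 / 72180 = -17.84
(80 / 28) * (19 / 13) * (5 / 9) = 1900 / 819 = 2.32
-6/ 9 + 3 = 7/ 3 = 2.33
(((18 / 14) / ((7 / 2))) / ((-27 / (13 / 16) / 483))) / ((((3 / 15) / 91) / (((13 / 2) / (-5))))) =50531 / 16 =3158.19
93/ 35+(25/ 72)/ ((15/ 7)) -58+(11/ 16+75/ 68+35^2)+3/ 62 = 9336052207/ 7968240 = 1171.66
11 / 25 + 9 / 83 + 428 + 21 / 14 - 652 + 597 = 1556451 / 4150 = 375.05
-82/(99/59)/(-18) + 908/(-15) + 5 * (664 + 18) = 14933969/4455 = 3352.18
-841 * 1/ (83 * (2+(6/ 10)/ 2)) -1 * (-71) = 127129/ 1909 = 66.59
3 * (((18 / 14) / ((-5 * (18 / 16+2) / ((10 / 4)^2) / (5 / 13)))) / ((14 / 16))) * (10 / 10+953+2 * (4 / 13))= -5361120 / 8281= -647.40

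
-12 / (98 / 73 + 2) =-219 / 61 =-3.59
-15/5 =-3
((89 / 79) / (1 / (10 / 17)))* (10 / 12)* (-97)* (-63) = 3374.78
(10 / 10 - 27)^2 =676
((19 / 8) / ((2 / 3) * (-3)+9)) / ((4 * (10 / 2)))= 19 / 1120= 0.02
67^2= 4489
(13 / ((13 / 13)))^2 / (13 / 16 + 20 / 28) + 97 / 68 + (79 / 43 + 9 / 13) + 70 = 1200208901 / 6500052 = 184.65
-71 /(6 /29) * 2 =-2059 /3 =-686.33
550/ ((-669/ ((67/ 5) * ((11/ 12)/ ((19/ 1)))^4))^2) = 10584827184899/ 1634184232507941832654848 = 0.00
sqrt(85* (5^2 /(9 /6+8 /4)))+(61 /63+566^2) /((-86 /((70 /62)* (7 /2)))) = -706387115 /47988+5* sqrt(1190) /7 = -14695.44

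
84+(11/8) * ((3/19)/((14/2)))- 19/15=1320919/15960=82.76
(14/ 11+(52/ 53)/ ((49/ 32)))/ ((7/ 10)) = 546620/ 199969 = 2.73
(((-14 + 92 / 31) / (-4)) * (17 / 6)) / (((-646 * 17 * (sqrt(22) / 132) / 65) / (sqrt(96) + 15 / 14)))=-1170 * sqrt(33) / 527 - 8775 * sqrt(22) / 29512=-14.15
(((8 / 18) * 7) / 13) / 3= 28 / 351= 0.08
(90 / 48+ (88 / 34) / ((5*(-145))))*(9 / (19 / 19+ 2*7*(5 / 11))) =2029753 / 887400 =2.29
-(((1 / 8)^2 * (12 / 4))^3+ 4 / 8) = -131099 / 262144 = -0.50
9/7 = 1.29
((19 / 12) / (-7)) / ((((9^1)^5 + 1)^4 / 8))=-19 / 127664134967315625000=-0.00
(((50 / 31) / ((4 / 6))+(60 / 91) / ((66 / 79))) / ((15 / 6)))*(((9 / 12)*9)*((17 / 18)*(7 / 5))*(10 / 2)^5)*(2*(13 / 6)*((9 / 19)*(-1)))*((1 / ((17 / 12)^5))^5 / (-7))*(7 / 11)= 26713474622343931711993109544960000 / 24192167355921075832037894923096549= 1.10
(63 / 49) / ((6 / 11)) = 33 / 14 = 2.36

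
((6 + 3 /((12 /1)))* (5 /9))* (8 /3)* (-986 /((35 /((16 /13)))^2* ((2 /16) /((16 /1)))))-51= -334495417 /223587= -1496.04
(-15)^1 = -15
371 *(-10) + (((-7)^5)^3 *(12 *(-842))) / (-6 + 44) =23984680748161546 / 19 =1262351618324291.89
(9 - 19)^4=10000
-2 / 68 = -1 / 34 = -0.03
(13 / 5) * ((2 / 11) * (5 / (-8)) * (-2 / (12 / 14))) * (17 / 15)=1547 / 1980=0.78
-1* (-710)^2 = -504100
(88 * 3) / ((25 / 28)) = 7392 / 25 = 295.68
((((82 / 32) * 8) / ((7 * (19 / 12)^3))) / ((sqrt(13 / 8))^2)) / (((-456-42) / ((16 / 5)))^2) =2015232 / 107497506025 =0.00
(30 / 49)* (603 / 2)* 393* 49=3554685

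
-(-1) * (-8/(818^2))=-2/167281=-0.00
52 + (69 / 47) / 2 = 4957 / 94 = 52.73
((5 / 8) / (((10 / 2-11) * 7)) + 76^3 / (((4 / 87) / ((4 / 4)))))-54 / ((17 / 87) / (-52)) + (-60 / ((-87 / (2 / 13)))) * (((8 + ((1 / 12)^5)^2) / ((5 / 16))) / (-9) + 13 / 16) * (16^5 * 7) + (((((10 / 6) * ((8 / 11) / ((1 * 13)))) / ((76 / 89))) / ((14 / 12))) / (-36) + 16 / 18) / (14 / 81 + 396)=10207829862323315344707157 / 1279232128656321840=7979654.07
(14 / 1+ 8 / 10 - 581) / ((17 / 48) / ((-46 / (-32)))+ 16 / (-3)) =65113 / 585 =111.30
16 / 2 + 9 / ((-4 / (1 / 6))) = 61 / 8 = 7.62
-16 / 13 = -1.23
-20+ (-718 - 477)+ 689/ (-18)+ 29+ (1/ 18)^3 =-7139987/ 5832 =-1224.28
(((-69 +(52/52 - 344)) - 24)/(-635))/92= 109/14605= 0.01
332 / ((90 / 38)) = 6308 / 45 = 140.18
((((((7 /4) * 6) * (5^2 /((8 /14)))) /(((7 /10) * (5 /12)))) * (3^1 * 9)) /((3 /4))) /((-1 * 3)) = -18900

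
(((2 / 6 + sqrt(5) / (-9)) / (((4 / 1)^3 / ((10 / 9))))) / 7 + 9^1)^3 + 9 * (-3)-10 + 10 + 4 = 58586141362517 / 82959593472-12501788795 * sqrt(5) / 186659085312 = 706.05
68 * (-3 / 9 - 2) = -476 / 3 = -158.67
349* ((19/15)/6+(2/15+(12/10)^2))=280247/450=622.77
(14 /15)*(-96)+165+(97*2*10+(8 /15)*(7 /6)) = 90721 /45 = 2016.02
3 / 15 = 0.20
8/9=0.89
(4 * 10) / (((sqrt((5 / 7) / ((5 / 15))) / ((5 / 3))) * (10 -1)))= 40 * sqrt(105) / 81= 5.06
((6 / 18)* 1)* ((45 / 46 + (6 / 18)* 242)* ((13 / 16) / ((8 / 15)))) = 732355 / 17664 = 41.46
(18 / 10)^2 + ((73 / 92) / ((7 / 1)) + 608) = 9842789 / 16100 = 611.35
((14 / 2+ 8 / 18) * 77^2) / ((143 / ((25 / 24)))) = 902825 / 2808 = 321.52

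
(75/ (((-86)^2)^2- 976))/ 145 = 1/ 105753024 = 0.00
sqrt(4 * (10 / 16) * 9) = 3 * sqrt(10) / 2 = 4.74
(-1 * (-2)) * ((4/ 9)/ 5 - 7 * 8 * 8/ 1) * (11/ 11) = -40312/ 45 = -895.82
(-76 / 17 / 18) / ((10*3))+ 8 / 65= 685 / 5967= 0.11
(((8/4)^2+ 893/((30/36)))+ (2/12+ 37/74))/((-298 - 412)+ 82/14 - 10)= -113008/74985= -1.51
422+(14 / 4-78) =695 / 2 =347.50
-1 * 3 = -3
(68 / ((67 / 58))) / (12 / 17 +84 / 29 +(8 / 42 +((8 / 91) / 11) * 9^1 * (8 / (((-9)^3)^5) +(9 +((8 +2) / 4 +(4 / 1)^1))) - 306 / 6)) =-1.28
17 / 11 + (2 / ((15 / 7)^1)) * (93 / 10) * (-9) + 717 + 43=683.43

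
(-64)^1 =-64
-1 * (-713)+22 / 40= 713.55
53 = 53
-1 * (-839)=839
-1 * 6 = -6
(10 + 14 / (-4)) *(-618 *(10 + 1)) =-44187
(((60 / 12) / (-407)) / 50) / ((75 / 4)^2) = -8 / 11446875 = -0.00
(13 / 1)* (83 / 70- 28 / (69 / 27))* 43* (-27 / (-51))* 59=-4669416999 / 27370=-170603.47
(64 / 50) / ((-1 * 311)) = -32 / 7775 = -0.00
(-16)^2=256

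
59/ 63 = 0.94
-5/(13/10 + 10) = -50/113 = -0.44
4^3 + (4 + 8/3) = 212/3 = 70.67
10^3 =1000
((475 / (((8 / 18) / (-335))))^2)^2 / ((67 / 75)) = 4708799136287896728515625 / 256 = 18393746626124596595764.16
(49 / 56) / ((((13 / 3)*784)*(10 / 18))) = 27 / 58240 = 0.00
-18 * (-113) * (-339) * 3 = -2068578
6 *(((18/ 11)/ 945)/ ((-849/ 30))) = -8/ 21791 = -0.00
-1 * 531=-531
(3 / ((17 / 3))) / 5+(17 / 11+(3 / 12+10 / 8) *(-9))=-22157 / 1870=-11.85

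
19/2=9.50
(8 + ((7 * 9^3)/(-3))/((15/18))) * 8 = -81328/5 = -16265.60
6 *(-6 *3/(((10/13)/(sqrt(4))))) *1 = -1404/5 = -280.80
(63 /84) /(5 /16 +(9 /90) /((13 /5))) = 156 /73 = 2.14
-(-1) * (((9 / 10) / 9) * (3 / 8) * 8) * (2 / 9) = 1 / 15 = 0.07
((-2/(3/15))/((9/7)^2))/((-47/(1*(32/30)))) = 1568/11421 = 0.14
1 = 1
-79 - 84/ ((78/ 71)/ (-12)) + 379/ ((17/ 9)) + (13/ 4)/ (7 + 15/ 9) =1837943/ 1768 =1039.56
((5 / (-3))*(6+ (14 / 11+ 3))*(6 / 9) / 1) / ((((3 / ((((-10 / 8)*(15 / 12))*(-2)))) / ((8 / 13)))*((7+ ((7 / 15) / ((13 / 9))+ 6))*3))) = -0.18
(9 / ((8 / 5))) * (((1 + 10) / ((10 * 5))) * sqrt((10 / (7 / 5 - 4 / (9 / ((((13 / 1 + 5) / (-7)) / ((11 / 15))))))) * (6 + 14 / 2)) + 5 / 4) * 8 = 121.88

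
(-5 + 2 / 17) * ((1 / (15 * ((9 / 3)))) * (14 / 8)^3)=-28469 / 48960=-0.58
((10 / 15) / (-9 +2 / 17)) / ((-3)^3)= 34 / 12231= 0.00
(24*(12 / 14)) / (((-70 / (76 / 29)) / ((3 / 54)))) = -304 / 7105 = -0.04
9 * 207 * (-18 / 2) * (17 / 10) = -285039 / 10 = -28503.90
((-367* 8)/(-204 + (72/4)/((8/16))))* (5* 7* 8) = 14680/3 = 4893.33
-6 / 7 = -0.86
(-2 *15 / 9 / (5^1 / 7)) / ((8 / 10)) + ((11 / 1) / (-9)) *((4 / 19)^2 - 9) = 33221 / 6498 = 5.11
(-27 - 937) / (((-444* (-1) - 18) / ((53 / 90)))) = -12773 / 9585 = -1.33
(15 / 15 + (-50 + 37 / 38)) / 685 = -365 / 5206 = -0.07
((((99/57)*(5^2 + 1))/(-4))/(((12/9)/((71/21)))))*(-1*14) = 30459/76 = 400.78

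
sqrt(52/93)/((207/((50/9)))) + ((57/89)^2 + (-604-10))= -4860245/7921 + 100 * sqrt(1209)/173259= -613.57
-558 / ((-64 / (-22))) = -3069 / 16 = -191.81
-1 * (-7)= 7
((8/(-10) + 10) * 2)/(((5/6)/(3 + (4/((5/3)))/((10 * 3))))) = 42504/625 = 68.01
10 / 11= 0.91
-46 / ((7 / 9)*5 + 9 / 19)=-3933 / 373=-10.54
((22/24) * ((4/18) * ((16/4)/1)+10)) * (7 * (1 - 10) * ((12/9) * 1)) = -7546/9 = -838.44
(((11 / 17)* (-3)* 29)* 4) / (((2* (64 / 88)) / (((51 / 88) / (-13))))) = 2871 / 416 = 6.90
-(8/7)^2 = -64/49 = -1.31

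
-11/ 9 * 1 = -11/ 9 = -1.22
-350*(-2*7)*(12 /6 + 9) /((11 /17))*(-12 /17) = -58800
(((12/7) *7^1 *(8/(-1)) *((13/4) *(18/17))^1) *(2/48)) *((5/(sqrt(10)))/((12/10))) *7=-1365 *sqrt(10)/34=-126.96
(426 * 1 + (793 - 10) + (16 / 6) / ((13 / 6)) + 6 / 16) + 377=165111 / 104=1587.61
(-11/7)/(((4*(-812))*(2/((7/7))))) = 11/45472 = 0.00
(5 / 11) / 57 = 5 / 627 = 0.01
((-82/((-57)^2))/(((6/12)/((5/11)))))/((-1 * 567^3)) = 820/6514657275357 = 0.00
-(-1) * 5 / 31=5 / 31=0.16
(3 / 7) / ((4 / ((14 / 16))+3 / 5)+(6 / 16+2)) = 120 / 2113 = 0.06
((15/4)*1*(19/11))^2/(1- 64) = -9025/13552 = -0.67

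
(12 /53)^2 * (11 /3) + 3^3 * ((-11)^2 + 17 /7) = 3332.76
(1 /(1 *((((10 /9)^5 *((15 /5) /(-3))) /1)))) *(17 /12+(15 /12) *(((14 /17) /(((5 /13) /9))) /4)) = -11947581 /2720000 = -4.39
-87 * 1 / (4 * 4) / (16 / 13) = -1131 / 256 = -4.42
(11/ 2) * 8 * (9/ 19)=20.84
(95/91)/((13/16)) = 1.28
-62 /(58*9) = -31 /261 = -0.12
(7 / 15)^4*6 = 0.28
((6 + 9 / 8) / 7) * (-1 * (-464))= 3306 / 7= 472.29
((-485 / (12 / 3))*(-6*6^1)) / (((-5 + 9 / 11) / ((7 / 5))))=-67221 / 46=-1461.33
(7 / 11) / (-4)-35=-1547 / 44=-35.16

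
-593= -593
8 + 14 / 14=9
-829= -829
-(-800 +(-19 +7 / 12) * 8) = 2842 / 3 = 947.33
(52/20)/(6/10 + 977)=1/376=0.00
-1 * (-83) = 83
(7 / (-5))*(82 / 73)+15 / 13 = -1987 / 4745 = -0.42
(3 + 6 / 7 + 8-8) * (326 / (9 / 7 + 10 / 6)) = 13203 / 31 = 425.90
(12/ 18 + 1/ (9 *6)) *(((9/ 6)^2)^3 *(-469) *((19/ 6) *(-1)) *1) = 2967363/ 256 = 11591.26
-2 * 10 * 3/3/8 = -5/2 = -2.50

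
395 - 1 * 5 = 390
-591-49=-640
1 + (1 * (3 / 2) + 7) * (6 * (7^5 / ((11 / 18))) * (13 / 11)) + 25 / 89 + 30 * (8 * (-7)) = 17833073556 / 10769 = 1655963.74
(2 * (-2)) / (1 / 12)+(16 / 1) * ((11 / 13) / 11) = -608 / 13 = -46.77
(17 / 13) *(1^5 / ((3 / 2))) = 34 / 39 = 0.87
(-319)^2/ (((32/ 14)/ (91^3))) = 536788969717/ 16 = 33549310607.31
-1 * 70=-70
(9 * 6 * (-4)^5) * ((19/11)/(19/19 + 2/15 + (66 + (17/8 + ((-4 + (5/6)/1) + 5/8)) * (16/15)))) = -47278080/33011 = -1432.19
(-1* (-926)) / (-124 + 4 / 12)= -7.49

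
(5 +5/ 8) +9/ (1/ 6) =59.62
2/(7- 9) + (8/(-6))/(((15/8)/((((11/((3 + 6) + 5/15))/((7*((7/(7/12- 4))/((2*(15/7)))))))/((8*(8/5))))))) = -112993/115248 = -0.98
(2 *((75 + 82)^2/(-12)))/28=-24649/168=-146.72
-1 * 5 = -5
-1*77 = -77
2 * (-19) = -38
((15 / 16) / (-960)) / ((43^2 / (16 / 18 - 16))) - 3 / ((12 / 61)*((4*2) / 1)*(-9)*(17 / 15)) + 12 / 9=55048717 / 36210816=1.52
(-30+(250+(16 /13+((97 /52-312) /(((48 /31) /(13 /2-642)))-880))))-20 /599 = 378646579409 /2990208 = 126628.84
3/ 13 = 0.23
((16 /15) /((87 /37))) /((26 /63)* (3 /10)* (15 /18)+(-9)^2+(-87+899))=0.00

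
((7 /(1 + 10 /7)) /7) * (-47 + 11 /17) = -5516 /289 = -19.09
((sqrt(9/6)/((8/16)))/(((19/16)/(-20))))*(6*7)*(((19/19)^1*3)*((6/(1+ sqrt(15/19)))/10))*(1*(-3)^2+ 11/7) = -63936*sqrt(6)+ 191808*sqrt(190)/19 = -17458.43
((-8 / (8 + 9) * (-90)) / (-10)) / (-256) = 9 / 544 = 0.02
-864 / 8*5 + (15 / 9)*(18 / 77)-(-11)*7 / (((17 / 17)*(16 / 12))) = -148413 / 308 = -481.86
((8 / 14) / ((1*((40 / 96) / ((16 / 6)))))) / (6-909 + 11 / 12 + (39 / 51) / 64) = -417792 / 103052635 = -0.00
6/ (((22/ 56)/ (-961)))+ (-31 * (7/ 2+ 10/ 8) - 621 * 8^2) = -2401007/ 44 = -54568.34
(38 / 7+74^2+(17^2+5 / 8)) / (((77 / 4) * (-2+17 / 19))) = -6140401 / 22638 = -271.24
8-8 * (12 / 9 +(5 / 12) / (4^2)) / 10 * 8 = -7 / 10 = -0.70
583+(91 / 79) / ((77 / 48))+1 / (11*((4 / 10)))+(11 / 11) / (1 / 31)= 1068775 / 1738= 614.95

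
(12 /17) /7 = 12 /119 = 0.10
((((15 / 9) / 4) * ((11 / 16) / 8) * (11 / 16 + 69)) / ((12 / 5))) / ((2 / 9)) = 306625 / 65536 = 4.68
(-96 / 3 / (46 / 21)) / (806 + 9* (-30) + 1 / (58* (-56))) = -363776 / 13347107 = -0.03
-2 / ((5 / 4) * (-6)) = 4 / 15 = 0.27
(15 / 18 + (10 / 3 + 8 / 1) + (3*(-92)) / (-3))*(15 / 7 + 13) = 33125 / 21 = 1577.38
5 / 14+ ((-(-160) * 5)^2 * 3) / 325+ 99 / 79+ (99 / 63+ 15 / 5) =85029681 / 14378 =5913.87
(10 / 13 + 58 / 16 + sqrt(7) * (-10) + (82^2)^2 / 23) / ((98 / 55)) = 258614224825 / 234416-275 * sqrt(7) / 49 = 1103212.85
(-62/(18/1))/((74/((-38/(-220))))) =-589/73260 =-0.01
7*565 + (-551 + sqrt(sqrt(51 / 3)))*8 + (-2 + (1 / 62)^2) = -1749019 / 3844 + 8*17^(1 / 4) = -438.76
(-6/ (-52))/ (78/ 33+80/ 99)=297/ 8164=0.04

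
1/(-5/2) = -0.40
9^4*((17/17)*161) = 1056321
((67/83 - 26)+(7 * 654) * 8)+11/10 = 30377923/830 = 36599.91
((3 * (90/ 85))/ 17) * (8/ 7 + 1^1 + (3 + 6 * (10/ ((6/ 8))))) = 32184/ 2023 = 15.91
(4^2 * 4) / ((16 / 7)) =28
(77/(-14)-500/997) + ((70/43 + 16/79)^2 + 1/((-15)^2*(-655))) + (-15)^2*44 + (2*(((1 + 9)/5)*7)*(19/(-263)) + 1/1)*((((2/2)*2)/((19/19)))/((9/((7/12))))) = 13240370555591397010628/1337787314202495375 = 9897.22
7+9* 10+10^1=107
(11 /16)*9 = 99 /16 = 6.19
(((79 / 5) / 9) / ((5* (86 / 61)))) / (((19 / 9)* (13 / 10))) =4819 / 53105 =0.09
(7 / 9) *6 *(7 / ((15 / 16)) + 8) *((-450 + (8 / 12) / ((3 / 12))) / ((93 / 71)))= -309475936 / 12555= -24649.62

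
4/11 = 0.36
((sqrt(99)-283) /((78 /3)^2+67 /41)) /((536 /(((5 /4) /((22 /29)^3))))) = -1414927835 /634266775296+4999745 * sqrt(11) /211422258432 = -0.00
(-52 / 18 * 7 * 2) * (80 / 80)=-364 / 9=-40.44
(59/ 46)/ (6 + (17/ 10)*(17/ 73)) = 21535/ 107387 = 0.20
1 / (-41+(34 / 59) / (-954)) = -0.02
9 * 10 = 90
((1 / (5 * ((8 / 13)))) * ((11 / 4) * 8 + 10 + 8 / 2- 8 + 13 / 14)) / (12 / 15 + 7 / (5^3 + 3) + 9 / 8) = 42120 / 8869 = 4.75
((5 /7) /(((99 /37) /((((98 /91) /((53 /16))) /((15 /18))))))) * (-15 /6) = -5920 /22737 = -0.26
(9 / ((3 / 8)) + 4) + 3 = 31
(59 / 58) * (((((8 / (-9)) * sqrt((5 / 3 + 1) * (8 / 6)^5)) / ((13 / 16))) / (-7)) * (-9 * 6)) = -483328 * sqrt(2) / 23751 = -28.78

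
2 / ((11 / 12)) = 24 / 11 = 2.18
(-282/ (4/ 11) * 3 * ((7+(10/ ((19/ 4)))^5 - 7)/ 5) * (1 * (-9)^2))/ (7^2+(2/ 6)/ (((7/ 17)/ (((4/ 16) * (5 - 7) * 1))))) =-162094141440000/ 5053718059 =-32074.24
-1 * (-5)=5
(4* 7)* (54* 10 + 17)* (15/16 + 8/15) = 22939.12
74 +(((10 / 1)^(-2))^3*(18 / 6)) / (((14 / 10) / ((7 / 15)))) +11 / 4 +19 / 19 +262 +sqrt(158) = sqrt(158) +339750001 / 1000000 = 352.32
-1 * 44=-44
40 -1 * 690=-650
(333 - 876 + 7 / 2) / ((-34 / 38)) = 20501 / 34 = 602.97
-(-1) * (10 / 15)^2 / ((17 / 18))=8 / 17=0.47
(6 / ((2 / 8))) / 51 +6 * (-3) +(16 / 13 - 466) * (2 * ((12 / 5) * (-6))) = 14771446 / 1105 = 13367.82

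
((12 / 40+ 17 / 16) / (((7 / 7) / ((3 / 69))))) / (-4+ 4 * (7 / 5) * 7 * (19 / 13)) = 1417 / 1274752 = 0.00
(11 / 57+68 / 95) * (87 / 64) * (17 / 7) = 3.00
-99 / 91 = -1.09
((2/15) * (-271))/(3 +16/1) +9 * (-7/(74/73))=-1350823/21090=-64.05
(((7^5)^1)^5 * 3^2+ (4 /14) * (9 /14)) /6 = 98568543545301420209316 /49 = 2011602929495947351210.53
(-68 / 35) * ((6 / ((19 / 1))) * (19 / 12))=-0.97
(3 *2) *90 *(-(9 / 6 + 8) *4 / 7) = -20520 / 7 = -2931.43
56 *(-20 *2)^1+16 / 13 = -29104 / 13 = -2238.77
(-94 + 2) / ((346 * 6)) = -23 / 519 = -0.04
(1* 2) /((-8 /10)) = -5 /2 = -2.50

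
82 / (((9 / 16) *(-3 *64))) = -41 / 54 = -0.76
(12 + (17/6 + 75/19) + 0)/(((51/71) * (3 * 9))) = 0.97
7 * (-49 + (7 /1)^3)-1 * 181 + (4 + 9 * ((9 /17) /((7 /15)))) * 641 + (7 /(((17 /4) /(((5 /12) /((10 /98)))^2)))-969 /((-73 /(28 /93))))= 106807611775 /9694692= 11017.12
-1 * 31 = -31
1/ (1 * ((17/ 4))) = 0.24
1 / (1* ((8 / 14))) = 1.75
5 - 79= -74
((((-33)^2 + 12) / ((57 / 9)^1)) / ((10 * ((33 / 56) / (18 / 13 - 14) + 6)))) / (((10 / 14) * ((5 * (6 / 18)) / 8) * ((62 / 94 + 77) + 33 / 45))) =4435614848 / 17719981875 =0.25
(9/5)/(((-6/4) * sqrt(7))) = -6 * sqrt(7)/35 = -0.45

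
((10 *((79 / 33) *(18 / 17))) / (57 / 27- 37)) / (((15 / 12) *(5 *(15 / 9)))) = -51192 / 733975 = -0.07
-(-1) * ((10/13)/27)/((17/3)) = 10/1989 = 0.01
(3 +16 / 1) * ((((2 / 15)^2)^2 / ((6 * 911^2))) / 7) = 152 / 882309763125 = 0.00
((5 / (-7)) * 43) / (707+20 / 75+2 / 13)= -41925 / 965629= -0.04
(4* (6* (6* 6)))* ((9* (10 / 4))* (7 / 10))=13608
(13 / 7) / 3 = 13 / 21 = 0.62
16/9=1.78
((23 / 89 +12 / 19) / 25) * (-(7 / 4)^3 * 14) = -722701 / 270560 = -2.67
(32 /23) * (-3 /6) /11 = -16 /253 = -0.06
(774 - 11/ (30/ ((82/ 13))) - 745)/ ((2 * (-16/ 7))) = -9107/ 1560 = -5.84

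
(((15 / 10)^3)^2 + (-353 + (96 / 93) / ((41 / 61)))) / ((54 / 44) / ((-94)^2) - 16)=134436380111 / 6324994232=21.25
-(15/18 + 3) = -23/6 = -3.83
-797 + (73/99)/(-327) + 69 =-23567617/32373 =-728.00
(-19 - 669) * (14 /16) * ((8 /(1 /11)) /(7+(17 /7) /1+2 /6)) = -1112496 /205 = -5426.81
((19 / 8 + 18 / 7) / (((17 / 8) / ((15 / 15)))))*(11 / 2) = 3047 / 238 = 12.80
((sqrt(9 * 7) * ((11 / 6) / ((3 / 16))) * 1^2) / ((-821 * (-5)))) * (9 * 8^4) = 1081344 * sqrt(7) / 4105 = 696.95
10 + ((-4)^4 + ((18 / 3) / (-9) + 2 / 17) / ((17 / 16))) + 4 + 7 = 276.48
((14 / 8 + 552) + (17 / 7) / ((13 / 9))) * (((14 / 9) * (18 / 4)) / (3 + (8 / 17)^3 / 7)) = 6953069207 / 5391620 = 1289.61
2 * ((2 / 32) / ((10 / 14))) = 7 / 40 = 0.18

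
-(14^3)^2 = -7529536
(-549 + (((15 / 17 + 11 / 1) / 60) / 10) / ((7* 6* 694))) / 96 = -81611485099 / 14270860800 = -5.72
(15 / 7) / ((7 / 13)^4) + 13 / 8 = 3645811 / 134456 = 27.12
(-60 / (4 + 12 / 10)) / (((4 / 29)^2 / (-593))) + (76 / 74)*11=1383972047 / 3848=359660.10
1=1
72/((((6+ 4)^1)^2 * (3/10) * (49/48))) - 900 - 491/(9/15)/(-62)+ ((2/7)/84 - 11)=-20402752/22785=-895.45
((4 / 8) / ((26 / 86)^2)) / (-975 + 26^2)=-1849 / 101062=-0.02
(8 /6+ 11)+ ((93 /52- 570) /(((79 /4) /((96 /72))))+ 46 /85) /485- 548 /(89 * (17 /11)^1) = 93500052469 /11304266025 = 8.27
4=4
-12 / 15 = -4 / 5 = -0.80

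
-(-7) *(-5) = -35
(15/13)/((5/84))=252/13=19.38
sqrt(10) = 3.16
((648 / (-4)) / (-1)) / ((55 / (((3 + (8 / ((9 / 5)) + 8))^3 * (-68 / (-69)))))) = 365244184 / 34155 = 10693.73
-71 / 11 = -6.45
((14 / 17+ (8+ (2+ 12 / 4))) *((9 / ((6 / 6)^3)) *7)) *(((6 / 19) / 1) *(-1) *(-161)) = 14301630 / 323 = 44277.49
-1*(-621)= 621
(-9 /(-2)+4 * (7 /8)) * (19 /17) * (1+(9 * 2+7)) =3952 /17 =232.47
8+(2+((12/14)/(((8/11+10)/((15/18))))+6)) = 13271/826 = 16.07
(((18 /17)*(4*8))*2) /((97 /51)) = 3456 /97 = 35.63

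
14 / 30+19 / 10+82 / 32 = 4.93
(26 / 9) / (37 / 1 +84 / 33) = 286 / 3915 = 0.07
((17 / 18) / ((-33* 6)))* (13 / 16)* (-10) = 1105 / 28512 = 0.04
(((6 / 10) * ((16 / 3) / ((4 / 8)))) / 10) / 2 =0.32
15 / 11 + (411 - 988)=-6332 / 11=-575.64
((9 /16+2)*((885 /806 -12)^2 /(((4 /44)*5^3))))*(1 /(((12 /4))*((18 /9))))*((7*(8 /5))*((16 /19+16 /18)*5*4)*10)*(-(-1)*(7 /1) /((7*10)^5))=143158457167 /1984536474375000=0.00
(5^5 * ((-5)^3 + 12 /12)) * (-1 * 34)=13175000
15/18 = 5/6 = 0.83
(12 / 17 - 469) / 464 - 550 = -551.01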